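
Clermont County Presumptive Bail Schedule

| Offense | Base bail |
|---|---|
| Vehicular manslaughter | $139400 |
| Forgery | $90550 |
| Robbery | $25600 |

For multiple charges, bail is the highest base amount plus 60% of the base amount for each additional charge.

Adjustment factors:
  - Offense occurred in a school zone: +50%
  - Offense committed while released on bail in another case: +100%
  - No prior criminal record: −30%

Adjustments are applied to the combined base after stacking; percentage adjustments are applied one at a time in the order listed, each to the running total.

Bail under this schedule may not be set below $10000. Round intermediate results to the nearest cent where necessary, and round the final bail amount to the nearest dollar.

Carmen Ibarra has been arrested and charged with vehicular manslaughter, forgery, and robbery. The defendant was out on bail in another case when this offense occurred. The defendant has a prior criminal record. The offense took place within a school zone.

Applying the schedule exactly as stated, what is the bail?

Base amounts from the schedule: vehicular manslaughter $139400; forgery $90550; robbery $25600.
Stacking rule: highest base plus 60% of each additional charge. Highest is vehicular manslaughter at $139400. Additional: $90550 × 60% = $54330; $25600 × 60% = $15360. Combined base = $139400 + $69690 = $209090.
Offense occurred in a school zone (+50%): $209090 × 1.5 = $313635.
Offense committed while released on bail in another case (+100%): $313635 × 2 = $627270.
$627270 is at or above the $10000 minimum.

$627270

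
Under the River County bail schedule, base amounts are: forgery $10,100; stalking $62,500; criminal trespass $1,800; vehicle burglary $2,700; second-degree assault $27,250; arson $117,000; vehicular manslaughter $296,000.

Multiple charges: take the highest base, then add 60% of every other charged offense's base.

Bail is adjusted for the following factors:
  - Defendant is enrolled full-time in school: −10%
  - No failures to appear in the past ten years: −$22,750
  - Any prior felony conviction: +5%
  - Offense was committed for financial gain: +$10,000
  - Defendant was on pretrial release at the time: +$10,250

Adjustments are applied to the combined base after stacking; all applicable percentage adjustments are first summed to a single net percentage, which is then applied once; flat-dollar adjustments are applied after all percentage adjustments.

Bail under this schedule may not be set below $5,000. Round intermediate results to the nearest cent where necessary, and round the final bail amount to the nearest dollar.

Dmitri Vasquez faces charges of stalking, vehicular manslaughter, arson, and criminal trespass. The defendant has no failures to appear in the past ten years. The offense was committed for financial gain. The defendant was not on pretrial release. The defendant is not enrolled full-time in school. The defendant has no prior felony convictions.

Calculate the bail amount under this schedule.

$392,030

Base amounts from the schedule: stalking $62,500; vehicular manslaughter $296,000; arson $117,000; criminal trespass $1,800.
Stacking rule: highest base plus 60% of each additional charge. Highest is vehicular manslaughter at $296,000. Additional: $62,500 × 60% = $37,500; $117,000 × 60% = $70,200; $1,800 × 60% = $1,080. Combined base = $296,000 + $108,780 = $404,780.
No failures to appear in the past ten years (−$22,750 flat): $404,780 − $22,750 = $382,030.
Offense was committed for financial gain (+$10,000 flat): $382,030 + $10,000 = $392,030.
$392,030 is at or above the $5,000 minimum.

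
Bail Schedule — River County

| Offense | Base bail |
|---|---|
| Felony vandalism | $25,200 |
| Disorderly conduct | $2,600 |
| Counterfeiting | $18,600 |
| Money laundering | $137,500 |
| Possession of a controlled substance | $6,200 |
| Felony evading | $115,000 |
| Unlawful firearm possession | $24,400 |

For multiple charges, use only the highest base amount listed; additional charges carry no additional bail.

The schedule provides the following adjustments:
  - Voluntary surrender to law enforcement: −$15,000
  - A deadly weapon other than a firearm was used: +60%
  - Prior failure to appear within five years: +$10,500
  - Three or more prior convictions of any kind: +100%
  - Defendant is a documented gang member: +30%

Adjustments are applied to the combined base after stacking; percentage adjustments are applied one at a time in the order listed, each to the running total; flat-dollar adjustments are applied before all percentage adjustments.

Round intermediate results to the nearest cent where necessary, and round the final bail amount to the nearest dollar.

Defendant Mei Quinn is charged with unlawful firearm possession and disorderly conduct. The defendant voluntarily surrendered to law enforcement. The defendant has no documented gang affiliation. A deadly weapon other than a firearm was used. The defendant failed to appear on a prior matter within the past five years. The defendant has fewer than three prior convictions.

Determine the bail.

$31,840

Base amounts from the schedule: unlawful firearm possession $24,400; disorderly conduct $2,600.
Stacking rule: use the highest base only. Highest is unlawful firearm possession at $24,400. Combined base = $24,400.
Voluntary surrender to law enforcement (−$15,000 flat): $24,400 − $15,000 = $9,400.
Prior failure to appear within five years (+$10,500 flat): $9,400 + $10,500 = $19,900.
A deadly weapon other than a firearm was used (+60%): $19,900 × 1.6 = $31,840.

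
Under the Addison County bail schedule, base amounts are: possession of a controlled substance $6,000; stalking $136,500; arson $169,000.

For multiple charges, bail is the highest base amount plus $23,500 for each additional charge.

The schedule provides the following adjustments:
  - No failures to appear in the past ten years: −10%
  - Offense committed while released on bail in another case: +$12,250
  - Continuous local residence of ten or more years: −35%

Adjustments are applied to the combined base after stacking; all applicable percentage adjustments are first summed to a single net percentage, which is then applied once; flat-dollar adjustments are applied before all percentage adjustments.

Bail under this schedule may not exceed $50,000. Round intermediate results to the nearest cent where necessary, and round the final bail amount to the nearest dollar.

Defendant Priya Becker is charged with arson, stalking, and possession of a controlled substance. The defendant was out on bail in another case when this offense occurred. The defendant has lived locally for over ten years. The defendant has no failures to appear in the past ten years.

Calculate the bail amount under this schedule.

Base amounts from the schedule: arson $169,000; stalking $136,500; possession of a controlled substance $6,000.
Stacking rule: highest base plus $23,500 per additional charge. Highest is arson at $169,000; 2 additional charges → +$47,000. Combined base = $216,000.
Offense committed while released on bail in another case (+$12,250 flat): $216,000 + $12,250 = $228,250.
Net percentage adjustment: −10% −35% = −45%. $228,250 × 0.55 = $125,537.50.
Result $125,537.50 exceeds the maximum of $50,000; bail is capped at $50,000.

$50,000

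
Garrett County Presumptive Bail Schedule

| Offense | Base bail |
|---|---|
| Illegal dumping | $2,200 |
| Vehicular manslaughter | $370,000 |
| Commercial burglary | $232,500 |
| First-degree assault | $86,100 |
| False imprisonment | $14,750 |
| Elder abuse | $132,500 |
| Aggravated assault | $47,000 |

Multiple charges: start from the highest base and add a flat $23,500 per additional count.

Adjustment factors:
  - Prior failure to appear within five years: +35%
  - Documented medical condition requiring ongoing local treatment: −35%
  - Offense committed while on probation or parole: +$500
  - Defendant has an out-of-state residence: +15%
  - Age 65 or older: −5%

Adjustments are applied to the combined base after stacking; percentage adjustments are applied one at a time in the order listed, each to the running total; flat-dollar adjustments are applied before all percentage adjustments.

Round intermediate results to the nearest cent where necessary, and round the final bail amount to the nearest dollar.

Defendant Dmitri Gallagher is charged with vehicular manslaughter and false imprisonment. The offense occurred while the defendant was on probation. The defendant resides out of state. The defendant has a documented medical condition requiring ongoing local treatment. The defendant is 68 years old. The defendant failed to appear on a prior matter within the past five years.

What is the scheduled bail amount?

$377,715

Base amounts from the schedule: vehicular manslaughter $370,000; false imprisonment $14,750.
Stacking rule: highest base plus $23,500 per additional charge. Highest is vehicular manslaughter at $370,000; 1 additional charge → +$23,500. Combined base = $393,500.
Offense committed while on probation or parole (+$500 flat): $393,500 + $500 = $394,000.
Prior failure to appear within five years (+35%): $394,000 × 1.35 = $531,900.
Documented medical condition requiring ongoing local treatment (−35%): $531,900 × 0.65 = $345,735.
Defendant has an out-of-state residence (+15%): $345,735 × 1.15 = $397,595.25.
Age 65 or older (−5%): $397,595.25 × 0.95 = $377,715.49.
Rounded to the nearest dollar: $377,715.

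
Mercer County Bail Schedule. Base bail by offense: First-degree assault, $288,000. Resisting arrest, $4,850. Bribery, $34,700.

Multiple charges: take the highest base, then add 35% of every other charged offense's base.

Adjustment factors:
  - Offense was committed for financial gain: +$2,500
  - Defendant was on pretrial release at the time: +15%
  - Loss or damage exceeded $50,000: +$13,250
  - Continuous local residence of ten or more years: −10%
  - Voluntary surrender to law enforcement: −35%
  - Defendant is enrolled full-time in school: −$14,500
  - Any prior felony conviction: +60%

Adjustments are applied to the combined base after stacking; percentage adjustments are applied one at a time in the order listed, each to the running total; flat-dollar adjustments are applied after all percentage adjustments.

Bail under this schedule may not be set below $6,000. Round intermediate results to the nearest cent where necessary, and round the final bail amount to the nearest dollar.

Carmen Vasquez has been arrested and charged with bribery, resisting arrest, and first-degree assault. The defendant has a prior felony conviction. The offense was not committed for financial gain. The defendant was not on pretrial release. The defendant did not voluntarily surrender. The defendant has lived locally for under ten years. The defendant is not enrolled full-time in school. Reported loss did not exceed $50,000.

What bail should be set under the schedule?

$482,948

Base amounts from the schedule: bribery $34,700; resisting arrest $4,850; first-degree assault $288,000.
Stacking rule: highest base plus 35% of each additional charge. Highest is first-degree assault at $288,000. Additional: $34,700 × 35% = $12,145; $4,850 × 35% = $1,697.50. Combined base = $288,000 + $13,842.50 = $301,842.50.
Any prior felony conviction (+60%): $301,842.50 × 1.6 = $482,948.
$482,948 is at or above the $6,000 minimum.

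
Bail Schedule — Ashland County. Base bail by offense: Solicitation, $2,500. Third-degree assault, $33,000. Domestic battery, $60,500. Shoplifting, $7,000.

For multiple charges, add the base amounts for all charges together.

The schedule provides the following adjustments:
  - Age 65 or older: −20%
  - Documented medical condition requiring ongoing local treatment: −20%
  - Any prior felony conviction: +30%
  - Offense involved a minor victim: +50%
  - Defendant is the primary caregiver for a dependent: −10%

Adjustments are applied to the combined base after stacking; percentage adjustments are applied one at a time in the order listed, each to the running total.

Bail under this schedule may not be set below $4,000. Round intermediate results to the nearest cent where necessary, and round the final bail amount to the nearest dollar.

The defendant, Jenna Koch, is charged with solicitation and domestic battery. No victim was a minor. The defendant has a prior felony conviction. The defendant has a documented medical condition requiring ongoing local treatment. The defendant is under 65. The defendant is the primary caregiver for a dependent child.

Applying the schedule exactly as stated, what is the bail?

Base amounts from the schedule: solicitation $2,500; domestic battery $60,500.
Stacking rule: sum of all bases. $2,500 + $60,500 = $63,000.
Documented medical condition requiring ongoing local treatment (−20%): $63,000 × 0.8 = $50,400.
Any prior felony conviction (+30%): $50,400 × 1.3 = $65,520.
Defendant is the primary caregiver for a dependent (−10%): $65,520 × 0.9 = $58,968.
$58,968 is at or above the $4,000 minimum.

$58,968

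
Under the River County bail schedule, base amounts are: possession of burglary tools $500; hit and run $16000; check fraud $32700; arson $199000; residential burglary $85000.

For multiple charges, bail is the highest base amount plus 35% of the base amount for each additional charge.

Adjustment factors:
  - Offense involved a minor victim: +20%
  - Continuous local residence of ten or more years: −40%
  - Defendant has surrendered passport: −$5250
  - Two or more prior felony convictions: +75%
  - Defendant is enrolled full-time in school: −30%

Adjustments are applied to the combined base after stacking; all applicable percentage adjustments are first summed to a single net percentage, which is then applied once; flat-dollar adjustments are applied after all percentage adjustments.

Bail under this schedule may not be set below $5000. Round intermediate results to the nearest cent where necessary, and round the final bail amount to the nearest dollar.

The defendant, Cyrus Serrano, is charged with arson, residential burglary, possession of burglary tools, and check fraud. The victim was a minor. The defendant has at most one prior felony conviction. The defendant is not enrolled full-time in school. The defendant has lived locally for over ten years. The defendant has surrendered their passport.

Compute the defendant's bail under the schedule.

Base amounts from the schedule: arson $199000; residential burglary $85000; possession of burglary tools $500; check fraud $32700.
Stacking rule: highest base plus 35% of each additional charge. Highest is arson at $199000. Additional: $85000 × 35% = $29750; $500 × 35% = $175; $32700 × 35% = $11445. Combined base = $199000 + $41370 = $240370.
Net percentage adjustment: +20% −40% = −20%. $240370 × 0.8 = $192296.
Defendant has surrendered passport (−$5250 flat): $192296 − $5250 = $187046.
$187046 is at or above the $5000 minimum.

$187046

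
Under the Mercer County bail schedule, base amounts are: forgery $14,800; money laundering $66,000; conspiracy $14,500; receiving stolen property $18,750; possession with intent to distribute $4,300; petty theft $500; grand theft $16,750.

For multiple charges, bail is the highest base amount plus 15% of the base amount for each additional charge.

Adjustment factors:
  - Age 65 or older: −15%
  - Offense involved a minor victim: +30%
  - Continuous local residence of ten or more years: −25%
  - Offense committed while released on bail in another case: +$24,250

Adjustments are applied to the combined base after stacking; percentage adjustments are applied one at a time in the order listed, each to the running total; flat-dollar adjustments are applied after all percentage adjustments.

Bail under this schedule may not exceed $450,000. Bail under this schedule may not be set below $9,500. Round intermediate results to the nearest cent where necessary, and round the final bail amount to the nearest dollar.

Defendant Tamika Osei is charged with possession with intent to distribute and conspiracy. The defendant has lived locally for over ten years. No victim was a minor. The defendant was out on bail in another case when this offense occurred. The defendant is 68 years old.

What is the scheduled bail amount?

Base amounts from the schedule: possession with intent to distribute $4,300; conspiracy $14,500.
Stacking rule: highest base plus 15% of each additional charge. Highest is conspiracy at $14,500. Additional: $4,300 × 15% = $645. Combined base = $14,500 + $645 = $15,145.
Age 65 or older (−15%): $15,145 × 0.85 = $12,873.25.
Continuous local residence of ten or more years (−25%): $12,873.25 × 0.75 = $9,654.94.
Offense committed while released on bail in another case (+$24,250 flat): $9,654.94 + $24,250 = $33,904.94.
$33,904.94 is within the $450,000 maximum.
$33,904.94 is at or above the $9,500 minimum.
Rounded to the nearest dollar: $33,905.

$33,905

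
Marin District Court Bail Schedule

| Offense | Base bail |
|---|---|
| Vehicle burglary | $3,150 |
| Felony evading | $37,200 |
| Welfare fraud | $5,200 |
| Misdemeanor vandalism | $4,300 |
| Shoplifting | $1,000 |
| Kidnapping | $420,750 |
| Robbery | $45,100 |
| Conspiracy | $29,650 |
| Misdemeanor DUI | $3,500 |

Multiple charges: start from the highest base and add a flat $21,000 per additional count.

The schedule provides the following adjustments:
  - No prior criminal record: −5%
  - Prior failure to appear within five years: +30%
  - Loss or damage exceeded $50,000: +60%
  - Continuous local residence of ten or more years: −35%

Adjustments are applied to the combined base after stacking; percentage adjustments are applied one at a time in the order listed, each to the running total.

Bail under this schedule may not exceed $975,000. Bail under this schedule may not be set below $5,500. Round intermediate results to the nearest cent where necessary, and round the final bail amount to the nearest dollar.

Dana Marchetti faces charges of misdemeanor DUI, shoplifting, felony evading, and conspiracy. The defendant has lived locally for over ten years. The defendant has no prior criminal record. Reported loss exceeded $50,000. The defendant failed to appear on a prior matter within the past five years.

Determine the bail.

Base amounts from the schedule: misdemeanor DUI $3,500; shoplifting $1,000; felony evading $37,200; conspiracy $29,650.
Stacking rule: highest base plus $21,000 per additional charge. Highest is felony evading at $37,200; 3 additional charges → +$63,000. Combined base = $100,200.
No prior criminal record (−5%): $100,200 × 0.95 = $95,190.
Prior failure to appear within five years (+30%): $95,190 × 1.3 = $123,747.
Loss or damage exceeded $50,000 (+60%): $123,747 × 1.6 = $197,995.20.
Continuous local residence of ten or more years (−35%): $197,995.20 × 0.65 = $128,696.88.
$128,696.88 is within the $975,000 maximum.
$128,696.88 is at or above the $5,500 minimum.
Rounded to the nearest dollar: $128,697.

$128,697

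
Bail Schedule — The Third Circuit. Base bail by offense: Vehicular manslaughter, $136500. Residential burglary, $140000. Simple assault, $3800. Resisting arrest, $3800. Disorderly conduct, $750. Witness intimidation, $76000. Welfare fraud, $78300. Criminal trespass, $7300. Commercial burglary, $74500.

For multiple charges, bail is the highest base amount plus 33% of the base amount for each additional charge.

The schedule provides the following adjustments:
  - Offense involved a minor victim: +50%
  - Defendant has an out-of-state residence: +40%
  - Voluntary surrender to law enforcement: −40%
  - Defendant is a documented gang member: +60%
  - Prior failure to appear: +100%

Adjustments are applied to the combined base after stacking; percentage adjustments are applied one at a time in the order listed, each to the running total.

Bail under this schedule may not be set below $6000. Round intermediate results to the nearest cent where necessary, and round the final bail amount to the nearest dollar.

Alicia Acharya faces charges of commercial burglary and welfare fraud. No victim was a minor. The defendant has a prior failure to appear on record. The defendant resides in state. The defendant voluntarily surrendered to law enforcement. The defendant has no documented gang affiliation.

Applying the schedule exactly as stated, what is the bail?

$123462

Base amounts from the schedule: commercial burglary $74500; welfare fraud $78300.
Stacking rule: highest base plus 33% of each additional charge. Highest is welfare fraud at $78300. Additional: $74500 × 33% = $24585. Combined base = $78300 + $24585 = $102885.
Voluntary surrender to law enforcement (−40%): $102885 × 0.6 = $61731.
Prior failure to appear (+100%): $61731 × 2 = $123462.
$123462 is at or above the $6000 minimum.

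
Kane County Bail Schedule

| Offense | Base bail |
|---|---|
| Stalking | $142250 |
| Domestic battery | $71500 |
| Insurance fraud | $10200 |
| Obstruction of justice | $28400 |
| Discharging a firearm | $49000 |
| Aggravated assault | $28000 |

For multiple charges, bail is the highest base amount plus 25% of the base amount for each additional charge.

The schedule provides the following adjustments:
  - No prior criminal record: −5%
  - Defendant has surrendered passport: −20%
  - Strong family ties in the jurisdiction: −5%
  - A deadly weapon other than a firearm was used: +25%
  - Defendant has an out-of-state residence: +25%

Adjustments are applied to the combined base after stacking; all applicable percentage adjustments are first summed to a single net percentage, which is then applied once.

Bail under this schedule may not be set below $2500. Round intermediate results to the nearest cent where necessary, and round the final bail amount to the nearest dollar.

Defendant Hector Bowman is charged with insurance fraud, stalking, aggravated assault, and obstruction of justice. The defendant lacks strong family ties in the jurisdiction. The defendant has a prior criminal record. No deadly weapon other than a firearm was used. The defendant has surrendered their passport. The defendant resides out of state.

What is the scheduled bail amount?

Base amounts from the schedule: insurance fraud $10200; stalking $142250; aggravated assault $28000; obstruction of justice $28400.
Stacking rule: highest base plus 25% of each additional charge. Highest is stalking at $142250. Additional: $10200 × 25% = $2550; $28000 × 25% = $7000; $28400 × 25% = $7100. Combined base = $142250 + $16650 = $158900.
Net percentage adjustment: −20% +25% = +5%. $158900 × 1.05 = $166845.
$166845 is at or above the $2500 minimum.

$166845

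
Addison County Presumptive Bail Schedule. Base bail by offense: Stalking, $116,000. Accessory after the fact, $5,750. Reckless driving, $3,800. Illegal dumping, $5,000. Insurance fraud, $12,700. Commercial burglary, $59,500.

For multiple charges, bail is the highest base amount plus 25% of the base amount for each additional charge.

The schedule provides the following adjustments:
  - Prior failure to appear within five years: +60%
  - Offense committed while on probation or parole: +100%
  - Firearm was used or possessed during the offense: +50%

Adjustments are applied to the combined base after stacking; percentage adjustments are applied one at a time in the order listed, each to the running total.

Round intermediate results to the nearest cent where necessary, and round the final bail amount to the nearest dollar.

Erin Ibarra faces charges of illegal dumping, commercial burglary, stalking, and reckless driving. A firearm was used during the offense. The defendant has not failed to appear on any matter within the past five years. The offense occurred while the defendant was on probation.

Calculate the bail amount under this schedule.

$399,225

Base amounts from the schedule: illegal dumping $5,000; commercial burglary $59,500; stalking $116,000; reckless driving $3,800.
Stacking rule: highest base plus 25% of each additional charge. Highest is stalking at $116,000. Additional: $5,000 × 25% = $1,250; $59,500 × 25% = $14,875; $3,800 × 25% = $950. Combined base = $116,000 + $17,075 = $133,075.
Offense committed while on probation or parole (+100%): $133,075 × 2 = $266,150.
Firearm was used or possessed during the offense (+50%): $266,150 × 1.5 = $399,225.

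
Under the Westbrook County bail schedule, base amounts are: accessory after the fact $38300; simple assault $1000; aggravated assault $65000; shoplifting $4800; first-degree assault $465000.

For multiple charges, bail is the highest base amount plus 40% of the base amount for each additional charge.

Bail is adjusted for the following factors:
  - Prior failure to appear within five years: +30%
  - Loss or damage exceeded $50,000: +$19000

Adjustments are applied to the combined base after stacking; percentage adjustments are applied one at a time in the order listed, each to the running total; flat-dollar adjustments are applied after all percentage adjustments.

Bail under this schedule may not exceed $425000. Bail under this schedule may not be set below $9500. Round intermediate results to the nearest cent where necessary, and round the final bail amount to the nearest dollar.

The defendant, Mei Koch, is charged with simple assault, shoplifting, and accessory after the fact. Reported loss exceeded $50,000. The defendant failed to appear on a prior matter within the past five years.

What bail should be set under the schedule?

Base amounts from the schedule: simple assault $1000; shoplifting $4800; accessory after the fact $38300.
Stacking rule: highest base plus 40% of each additional charge. Highest is accessory after the fact at $38300. Additional: $1000 × 40% = $400; $4800 × 40% = $1920. Combined base = $38300 + $2320 = $40620.
Prior failure to appear within five years (+30%): $40620 × 1.3 = $52806.
Loss or damage exceeded $50,000 (+$19000 flat): $52806 + $19000 = $71806.
$71806 is within the $425000 maximum.
$71806 is at or above the $9500 minimum.

$71806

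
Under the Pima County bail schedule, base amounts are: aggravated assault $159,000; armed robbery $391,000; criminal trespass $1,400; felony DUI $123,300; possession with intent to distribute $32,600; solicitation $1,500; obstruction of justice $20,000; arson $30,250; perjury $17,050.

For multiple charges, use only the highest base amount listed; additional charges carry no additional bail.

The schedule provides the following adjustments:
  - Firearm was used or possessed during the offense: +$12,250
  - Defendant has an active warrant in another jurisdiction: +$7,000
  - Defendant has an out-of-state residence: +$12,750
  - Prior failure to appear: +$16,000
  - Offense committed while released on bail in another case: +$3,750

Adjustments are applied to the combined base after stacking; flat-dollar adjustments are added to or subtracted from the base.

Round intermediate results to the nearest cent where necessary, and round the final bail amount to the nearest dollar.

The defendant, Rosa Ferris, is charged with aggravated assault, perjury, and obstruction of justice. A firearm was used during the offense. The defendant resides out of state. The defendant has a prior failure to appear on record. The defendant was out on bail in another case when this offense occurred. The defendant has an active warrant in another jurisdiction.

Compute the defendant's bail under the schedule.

Base amounts from the schedule: aggravated assault $159,000; perjury $17,050; obstruction of justice $20,000.
Stacking rule: use the highest base only. Highest is aggravated assault at $159,000. Combined base = $159,000.
Firearm was used or possessed during the offense (+$12,250 flat): $159,000 + $12,250 = $171,250.
Defendant has an active warrant in another jurisdiction (+$7,000 flat): $171,250 + $7,000 = $178,250.
Defendant has an out-of-state residence (+$12,750 flat): $178,250 + $12,750 = $191,000.
Prior failure to appear (+$16,000 flat): $191,000 + $16,000 = $207,000.
Offense committed while released on bail in another case (+$3,750 flat): $207,000 + $3,750 = $210,750.

$210,750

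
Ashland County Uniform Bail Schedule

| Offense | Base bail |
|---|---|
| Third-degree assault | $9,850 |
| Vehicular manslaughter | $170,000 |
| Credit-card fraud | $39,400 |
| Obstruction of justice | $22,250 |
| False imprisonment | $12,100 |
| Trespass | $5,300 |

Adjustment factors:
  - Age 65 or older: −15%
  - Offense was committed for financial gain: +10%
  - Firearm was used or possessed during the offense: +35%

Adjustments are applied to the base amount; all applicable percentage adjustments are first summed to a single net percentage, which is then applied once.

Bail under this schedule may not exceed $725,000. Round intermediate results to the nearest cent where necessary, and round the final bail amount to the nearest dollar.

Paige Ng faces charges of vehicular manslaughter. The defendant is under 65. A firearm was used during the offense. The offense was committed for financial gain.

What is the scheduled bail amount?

$246,500

Base amounts from the schedule: vehicular manslaughter $170,000.
Single charge. Combined base = $170,000.
Net percentage adjustment: +10% +35% = +45%. $170,000 × 1.45 = $246,500.
$246,500 is within the $725,000 maximum.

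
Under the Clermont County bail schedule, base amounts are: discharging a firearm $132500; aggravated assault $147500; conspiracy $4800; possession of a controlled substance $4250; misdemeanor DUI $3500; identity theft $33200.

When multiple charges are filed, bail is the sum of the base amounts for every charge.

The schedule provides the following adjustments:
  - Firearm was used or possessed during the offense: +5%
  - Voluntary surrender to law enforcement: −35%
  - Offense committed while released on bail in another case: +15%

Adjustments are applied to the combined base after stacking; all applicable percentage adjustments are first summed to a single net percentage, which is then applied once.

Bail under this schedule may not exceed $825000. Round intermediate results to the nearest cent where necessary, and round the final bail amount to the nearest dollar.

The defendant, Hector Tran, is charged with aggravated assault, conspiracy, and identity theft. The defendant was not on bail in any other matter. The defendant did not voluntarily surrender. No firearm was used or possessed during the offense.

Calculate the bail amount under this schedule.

$185500

Base amounts from the schedule: aggravated assault $147500; conspiracy $4800; identity theft $33200.
Stacking rule: sum of all bases. $147500 + $4800 + $33200 = $185500.
No adjustment factors apply to this defendant.
$185500 is within the $825000 maximum.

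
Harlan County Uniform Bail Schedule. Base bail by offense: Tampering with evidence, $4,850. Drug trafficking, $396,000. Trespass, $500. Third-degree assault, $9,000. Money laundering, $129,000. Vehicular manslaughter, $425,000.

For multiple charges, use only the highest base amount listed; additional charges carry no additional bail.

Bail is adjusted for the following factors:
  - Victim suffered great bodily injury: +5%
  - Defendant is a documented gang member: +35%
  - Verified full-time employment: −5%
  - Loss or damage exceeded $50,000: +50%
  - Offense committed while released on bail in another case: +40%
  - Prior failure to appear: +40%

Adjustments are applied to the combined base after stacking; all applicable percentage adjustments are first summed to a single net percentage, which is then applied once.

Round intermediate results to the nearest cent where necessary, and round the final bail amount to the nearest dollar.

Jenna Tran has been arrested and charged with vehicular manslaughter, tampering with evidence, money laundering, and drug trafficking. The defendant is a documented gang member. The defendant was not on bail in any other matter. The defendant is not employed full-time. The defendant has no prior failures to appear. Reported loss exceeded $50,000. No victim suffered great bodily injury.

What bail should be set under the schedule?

Base amounts from the schedule: vehicular manslaughter $425,000; tampering with evidence $4,850; money laundering $129,000; drug trafficking $396,000.
Stacking rule: use the highest base only. Highest is vehicular manslaughter at $425,000. Combined base = $425,000.
Net percentage adjustment: +35% +50% = +85%. $425,000 × 1.85 = $786,250.

$786,250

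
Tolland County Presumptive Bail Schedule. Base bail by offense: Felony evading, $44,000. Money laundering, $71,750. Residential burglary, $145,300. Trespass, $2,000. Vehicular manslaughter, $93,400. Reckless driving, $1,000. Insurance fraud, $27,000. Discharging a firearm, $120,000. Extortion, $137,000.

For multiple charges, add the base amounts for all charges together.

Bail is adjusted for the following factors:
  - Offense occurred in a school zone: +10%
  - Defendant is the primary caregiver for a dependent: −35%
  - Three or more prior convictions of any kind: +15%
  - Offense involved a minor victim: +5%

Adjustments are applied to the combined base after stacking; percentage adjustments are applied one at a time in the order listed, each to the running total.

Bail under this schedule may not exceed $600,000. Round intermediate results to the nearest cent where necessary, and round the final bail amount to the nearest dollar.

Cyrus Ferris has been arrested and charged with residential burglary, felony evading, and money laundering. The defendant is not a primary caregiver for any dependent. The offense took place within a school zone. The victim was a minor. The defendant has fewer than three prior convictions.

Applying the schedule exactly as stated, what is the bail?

Base amounts from the schedule: residential burglary $145,300; felony evading $44,000; money laundering $71,750.
Stacking rule: sum of all bases. $145,300 + $44,000 + $71,750 = $261,050.
Offense occurred in a school zone (+10%): $261,050 × 1.1 = $287,155.
Offense involved a minor victim (+5%): $287,155 × 1.05 = $301,512.75.
$301,512.75 is within the $600,000 maximum.
Rounded to the nearest dollar: $301,513.

$301,513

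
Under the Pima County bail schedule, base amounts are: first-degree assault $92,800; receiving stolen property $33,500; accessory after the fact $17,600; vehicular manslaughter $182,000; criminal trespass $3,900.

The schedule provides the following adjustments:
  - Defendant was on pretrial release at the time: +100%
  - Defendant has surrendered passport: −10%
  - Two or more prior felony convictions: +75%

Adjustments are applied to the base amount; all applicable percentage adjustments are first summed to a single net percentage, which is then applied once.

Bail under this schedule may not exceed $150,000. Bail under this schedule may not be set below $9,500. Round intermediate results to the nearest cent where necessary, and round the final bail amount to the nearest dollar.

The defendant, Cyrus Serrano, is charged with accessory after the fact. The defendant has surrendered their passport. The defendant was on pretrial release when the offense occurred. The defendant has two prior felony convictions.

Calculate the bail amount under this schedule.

$46,640

Base amounts from the schedule: accessory after the fact $17,600.
Single charge. Combined base = $17,600.
Net percentage adjustment: +100% −10% +75% = +165%. $17,600 × 2.65 = $46,640.
$46,640 is within the $150,000 maximum.
$46,640 is at or above the $9,500 minimum.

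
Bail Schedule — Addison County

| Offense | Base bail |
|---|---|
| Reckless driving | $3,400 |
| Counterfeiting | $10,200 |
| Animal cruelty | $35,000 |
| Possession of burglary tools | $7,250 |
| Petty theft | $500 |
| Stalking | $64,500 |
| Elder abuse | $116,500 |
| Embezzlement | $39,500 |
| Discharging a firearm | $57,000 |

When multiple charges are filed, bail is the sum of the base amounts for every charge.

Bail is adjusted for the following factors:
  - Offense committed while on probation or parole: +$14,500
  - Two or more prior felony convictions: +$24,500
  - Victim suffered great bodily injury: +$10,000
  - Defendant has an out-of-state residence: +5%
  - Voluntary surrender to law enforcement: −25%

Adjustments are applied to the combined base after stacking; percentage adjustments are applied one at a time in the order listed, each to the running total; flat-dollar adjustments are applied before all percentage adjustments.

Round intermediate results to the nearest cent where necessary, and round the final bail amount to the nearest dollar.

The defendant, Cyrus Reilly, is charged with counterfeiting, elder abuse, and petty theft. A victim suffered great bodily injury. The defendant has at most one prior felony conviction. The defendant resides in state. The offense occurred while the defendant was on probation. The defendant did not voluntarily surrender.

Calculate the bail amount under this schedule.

Base amounts from the schedule: counterfeiting $10,200; elder abuse $116,500; petty theft $500.
Stacking rule: sum of all bases. $10,200 + $116,500 + $500 = $127,200.
Offense committed while on probation or parole (+$14,500 flat): $127,200 + $14,500 = $141,700.
Victim suffered great bodily injury (+$10,000 flat): $141,700 + $10,000 = $151,700.

$151,700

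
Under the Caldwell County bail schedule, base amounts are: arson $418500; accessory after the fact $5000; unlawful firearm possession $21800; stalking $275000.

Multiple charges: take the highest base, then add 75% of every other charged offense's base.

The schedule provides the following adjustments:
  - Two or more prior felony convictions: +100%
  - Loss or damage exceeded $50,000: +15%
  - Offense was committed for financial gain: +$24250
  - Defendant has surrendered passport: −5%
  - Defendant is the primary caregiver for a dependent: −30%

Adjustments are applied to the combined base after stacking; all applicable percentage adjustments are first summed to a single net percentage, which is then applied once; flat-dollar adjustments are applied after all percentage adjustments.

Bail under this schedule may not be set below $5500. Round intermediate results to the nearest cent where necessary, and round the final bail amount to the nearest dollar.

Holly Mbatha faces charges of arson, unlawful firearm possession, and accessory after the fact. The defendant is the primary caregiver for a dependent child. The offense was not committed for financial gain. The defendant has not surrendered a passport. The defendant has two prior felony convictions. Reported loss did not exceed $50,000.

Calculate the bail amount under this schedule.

Base amounts from the schedule: arson $418500; unlawful firearm possession $21800; accessory after the fact $5000.
Stacking rule: highest base plus 75% of each additional charge. Highest is arson at $418500. Additional: $21800 × 75% = $16350; $5000 × 75% = $3750. Combined base = $418500 + $20100 = $438600.
Net percentage adjustment: +100% −30% = +70%. $438600 × 1.7 = $745620.
$745620 is at or above the $5500 minimum.

$745620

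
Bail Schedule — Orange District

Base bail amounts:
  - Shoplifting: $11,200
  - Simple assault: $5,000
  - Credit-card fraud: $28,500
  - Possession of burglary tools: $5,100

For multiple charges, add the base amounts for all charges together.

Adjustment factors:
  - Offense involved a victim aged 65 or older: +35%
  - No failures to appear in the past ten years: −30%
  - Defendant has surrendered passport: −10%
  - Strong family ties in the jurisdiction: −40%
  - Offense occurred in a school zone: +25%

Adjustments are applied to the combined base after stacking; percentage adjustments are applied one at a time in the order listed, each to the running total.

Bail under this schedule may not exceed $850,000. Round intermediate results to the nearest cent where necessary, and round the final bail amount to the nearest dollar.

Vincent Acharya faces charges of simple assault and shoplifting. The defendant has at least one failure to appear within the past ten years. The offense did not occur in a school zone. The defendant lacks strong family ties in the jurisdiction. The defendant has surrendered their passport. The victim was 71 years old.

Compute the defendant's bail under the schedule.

Base amounts from the schedule: simple assault $5,000; shoplifting $11,200.
Stacking rule: sum of all bases. $5,000 + $11,200 = $16,200.
Offense involved a victim aged 65 or older (+35%): $16,200 × 1.35 = $21,870.
Defendant has surrendered passport (−10%): $21,870 × 0.9 = $19,683.
$19,683 is within the $850,000 maximum.

$19,683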